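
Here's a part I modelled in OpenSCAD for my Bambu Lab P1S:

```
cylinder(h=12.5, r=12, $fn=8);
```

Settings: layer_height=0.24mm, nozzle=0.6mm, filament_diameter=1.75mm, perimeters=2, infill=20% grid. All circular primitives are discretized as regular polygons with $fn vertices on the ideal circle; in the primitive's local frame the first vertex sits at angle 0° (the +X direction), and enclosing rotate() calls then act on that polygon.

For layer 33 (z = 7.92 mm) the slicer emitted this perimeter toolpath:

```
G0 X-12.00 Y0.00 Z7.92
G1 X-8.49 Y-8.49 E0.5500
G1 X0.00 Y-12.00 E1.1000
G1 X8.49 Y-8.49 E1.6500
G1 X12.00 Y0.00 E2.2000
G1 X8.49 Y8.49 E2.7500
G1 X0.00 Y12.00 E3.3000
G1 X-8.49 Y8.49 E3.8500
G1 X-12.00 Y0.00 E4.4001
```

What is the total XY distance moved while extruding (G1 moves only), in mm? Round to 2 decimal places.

Sum the Euclidean lengths of each G1 segment: total = 73.50 mm.

73.50 mm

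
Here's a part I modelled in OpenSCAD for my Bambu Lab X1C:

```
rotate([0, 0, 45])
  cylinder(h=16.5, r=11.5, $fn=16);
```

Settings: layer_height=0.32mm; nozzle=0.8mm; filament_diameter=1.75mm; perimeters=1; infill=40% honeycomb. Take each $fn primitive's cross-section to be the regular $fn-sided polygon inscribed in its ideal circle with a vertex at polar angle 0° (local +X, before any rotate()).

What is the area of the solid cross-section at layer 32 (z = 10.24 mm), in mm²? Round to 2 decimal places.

At z = 10.24 mm: the cylinder: section is a regular 16-gon, circumradius r=11.5 (area = (16/2)·11.500²·sin(360°/16) = 404.88 mm²); (whole slice rotated 45° about Z — lengths, areas and connectivity unchanged). Overall, the cross-section is a single solid region. Net area = 404.88 mm².

404.88 mm²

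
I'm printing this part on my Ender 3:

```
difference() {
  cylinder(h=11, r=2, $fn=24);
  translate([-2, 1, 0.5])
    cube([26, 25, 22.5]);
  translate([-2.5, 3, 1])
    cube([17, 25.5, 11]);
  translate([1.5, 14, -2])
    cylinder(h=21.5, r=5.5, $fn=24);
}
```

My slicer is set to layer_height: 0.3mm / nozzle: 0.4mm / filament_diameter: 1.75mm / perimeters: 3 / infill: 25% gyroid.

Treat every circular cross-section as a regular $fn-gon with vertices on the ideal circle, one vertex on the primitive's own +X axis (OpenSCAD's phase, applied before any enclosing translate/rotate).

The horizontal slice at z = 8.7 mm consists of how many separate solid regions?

At z = 8.7 mm: the r=2 cylinder contributes a regular 24-gon of circumradius 2; the 26×25 cube at (-2, 1) contributes its full rectangle; the cube at (-2.5, 3) (footprint 17×25.5) is included at this height; the cylinder at (1.5, 14): section is a regular 24-gon, circumradius r=5.5; Subtracting the remaining from the first: starting from the r=2 cylinder, the 26×25 cube at (-2, 1) partially overlaps it — only the 2.41 mm² overlap (of its 650.00 mm²) is removed, clipping the outline; the 17×25.5 cube at (-2.5, 3) misses the remaining region (no effect); the r=5.5 cylinder at (1.5, 14) misses the remaining region (no effect) — 1 connected region. The result has 1 disconnected region.

1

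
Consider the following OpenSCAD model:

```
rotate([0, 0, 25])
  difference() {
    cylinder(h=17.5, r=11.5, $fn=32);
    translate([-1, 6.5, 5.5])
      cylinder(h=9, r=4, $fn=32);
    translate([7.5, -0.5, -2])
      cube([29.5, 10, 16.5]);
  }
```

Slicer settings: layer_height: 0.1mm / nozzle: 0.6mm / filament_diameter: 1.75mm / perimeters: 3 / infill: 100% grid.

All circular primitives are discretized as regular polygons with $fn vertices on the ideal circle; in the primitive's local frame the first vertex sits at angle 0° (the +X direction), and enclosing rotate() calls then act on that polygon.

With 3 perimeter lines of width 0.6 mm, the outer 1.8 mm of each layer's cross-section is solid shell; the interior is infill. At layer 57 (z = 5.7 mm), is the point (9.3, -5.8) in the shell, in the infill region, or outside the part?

At z = 5.7 mm: the r=11.5 cylinder contributes a regular 32-gon of circumradius 11.5; the cylinder at (-1, 6.5): section is a regular 32-gon, circumradius r=4; the 29.5×10 cube at (7.5, -0.5) contributes its full rectangle; After the difference (first − rest): starting from the r=11.5 cylinder, the r=4 cylinder at (-1, 6.5) lies wholly inside it (removes its full 49.94 mm² and its 25.09 mm outline becomes a hole wall); the 29.5×10 cube at (7.5, -0.5) partially overlaps it — only the 25.83 mm² overlap (of its 295.00 mm²) is removed, clipping the outline — 1 connected region with 1 hole; (whole slice rotated 25° about Z — lengths, areas and connectivity unchanged). Overall, the cross-section is one region with 1 hole. Undo the 25° rotation: the query point maps to (5.977, -9.187) in the un-rotated model frame. The nearest boundary edge runs (6.39, -9.56)→(4.40, -10.62); distance from the point to it = 0.52 mm. The point is inside the cross-section, 0.52 mm from the nearest boundary — within the 1.8 mm shell band (3 × 0.6).

shell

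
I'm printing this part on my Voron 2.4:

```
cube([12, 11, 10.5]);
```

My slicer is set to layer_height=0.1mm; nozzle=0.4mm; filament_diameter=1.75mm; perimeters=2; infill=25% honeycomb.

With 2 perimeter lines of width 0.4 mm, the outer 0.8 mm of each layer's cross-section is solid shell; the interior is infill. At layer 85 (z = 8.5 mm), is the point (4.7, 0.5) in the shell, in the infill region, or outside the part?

shell

At z = 8.5 mm: the cube is present — its section is the full 12×11 rectangle. Overall, the cross-section is a single solid region. The nearest boundary edge runs (0.00, 0.00)→(12.00, 0.00); distance from the point to it = 0.50 mm. The point is inside the cross-section, 0.50 mm from the nearest boundary — within the 0.8 mm shell band (2 × 0.4).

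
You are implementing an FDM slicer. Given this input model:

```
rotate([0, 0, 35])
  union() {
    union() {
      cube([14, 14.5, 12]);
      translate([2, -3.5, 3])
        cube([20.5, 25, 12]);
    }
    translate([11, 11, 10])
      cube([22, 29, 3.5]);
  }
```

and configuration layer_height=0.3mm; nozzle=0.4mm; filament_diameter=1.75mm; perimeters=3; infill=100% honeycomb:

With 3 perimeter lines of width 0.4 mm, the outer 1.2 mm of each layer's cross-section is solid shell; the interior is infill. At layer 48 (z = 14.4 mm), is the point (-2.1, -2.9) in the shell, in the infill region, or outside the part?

outside

At z = 14.4 mm: the cube is not intersected at this z (z outside [0, 12]); the 20.5×25 cube at (2, -3.5) contributes its full rectangle; Merging all regions: only the 20.5×25 cube at (2, -3.5) is present, so the union is just that shape — 1 connected region; the cube at (11, 11) does not reach this height (z outside [10, 13.5]); Combining (union): only that combined region is present, so the union is just that shape — 1 connected region; (whole slice rotated 35° about Z — lengths, areas and connectivity unchanged). Overall, the cross-section is a single solid region. Undo the 35° rotation: the query point maps to (-3.384, -1.171) in the un-rotated model frame. The nearest boundary edge runs (2.00, 21.50)→(2.00, -3.50); distance from the point to it = 5.38 mm. The point is not inside any of the regions above, so it lies outside the cross-section (5.38 mm from the nearest boundary).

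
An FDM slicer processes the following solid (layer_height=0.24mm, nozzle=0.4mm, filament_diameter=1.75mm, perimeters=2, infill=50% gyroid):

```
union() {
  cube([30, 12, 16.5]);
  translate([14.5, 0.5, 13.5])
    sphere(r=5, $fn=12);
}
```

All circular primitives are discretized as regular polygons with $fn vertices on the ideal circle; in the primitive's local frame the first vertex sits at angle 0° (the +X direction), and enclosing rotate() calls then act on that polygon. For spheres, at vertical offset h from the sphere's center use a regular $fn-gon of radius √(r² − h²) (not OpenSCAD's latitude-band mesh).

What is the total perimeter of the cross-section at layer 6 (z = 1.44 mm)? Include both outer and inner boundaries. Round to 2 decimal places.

84.00 mm

At z = 1.44 mm: the 30×12 cube contributes its full rectangle (perimeter 84.00 mm); the sphere at (14.5, 0.5) does not reach this height (|z−center|=12.060 > r=5); Combining (union): only the 30×12 cube is present, so the union is just that shape — boundary = 84.00 mm. Overall, the cross-section is a single solid region. Total boundary length (outer) = 84.00 mm.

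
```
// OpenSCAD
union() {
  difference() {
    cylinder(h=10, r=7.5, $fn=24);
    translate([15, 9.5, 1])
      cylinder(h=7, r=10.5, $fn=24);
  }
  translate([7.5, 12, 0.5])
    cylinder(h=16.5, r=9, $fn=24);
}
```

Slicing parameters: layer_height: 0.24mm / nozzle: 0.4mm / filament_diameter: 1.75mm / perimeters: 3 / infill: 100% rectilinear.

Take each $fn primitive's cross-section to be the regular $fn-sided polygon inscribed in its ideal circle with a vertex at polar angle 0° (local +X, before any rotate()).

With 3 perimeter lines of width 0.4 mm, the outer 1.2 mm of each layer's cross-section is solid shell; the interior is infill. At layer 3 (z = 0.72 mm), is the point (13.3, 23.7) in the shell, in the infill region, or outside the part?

At z = 0.72 mm: the r=7.5 cylinder contributes a regular 24-gon of circumradius 7.5; the cylinder at (15, 9.5) is absent (z outside [1, 8]); Taking the first minus the rest: none of the subtracted shapes is present at this height, so the r=7.5 cylinder is unchanged — 1 connected region; the r=9 cylinder at (7.5, 12) contributes a regular 24-gon of circumradius 9; Combining (union): the regions partially overlap (shared area 12.60 mm²), so overlapping operands fuse into one piece — 1 connected region. Overall, the cross-section is a single solid region. The nearest boundary edge runs (9.83, 20.69)→(12.00, 19.79); distance from the point to it = 4.11 mm. The point is not inside any of the regions above, so it lies outside the cross-section (4.11 mm from the nearest boundary).

outside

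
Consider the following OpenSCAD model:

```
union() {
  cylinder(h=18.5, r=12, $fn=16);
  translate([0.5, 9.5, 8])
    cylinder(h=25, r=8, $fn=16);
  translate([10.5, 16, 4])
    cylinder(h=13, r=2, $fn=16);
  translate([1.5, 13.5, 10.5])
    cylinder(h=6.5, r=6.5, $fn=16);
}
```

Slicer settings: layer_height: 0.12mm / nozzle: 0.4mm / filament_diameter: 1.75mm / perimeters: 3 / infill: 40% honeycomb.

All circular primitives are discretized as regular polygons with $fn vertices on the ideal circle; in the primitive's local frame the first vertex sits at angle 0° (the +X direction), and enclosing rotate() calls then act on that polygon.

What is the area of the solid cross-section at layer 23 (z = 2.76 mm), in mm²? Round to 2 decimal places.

440.85 mm²

At z = 2.76 mm: the r=12 cylinder gives a regular 16-gon of circumradius 12 (constant along its height) (area = (16/2)·12.000²·sin(360°/16) = 440.85 mm²); the cylinder at (0.5, 9.5) is not intersected at this z (z outside [8, 33]); the cylinder at (10.5, 16) is not intersected at this z (z outside [4, 17]); the cylinder at (1.5, 13.5) is not intersected at this z (z outside [10.5, 17]); Taking the union: only the r=12 cylinder is present, so the union is just that shape — area = 440.85 mm². Overall, the cross-section is a single solid region. Net area = 440.85 mm².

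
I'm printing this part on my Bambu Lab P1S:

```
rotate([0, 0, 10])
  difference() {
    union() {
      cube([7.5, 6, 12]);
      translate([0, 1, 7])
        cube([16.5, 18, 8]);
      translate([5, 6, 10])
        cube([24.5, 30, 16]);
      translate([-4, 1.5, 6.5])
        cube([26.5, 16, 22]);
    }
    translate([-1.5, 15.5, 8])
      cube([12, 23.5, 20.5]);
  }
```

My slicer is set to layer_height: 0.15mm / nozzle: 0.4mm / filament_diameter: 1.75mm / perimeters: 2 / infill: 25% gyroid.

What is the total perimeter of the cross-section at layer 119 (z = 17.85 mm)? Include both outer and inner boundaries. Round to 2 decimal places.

At z = 17.85 mm: the cube is not intersected at this z (z outside [0, 12]); the cube at (0, 1) is absent (z outside [7, 15]); the 24.5×30 cube at (5, 6) contributes its full rectangle (perimeter 109.00 mm); the 26.5×16 cube at (-4, 1.5) contributes its full rectangle (perimeter 85.00 mm); Combining (union): the regions partially overlap (shared area 201.25 mm²), so the edge portions inside another operand are dropped and the merged outline is re-measured after clipping — boundary = 136.00 mm; the cube at (-1.5, 15.5) (footprint 12×23.5) is included at this height (perimeter 71.00 mm); After the difference (first − rest): starting from that combined region, the 12×23.5 cube at (-1.5, 15.5) partially overlaps it — only the 125.75 mm² overlap (of its 282.00 mm²) is removed, clipping the outline — boundary = 140.00 mm; (rotated 10° about Z; rotation is an isometry so areas/perimeters/island counts are preserved). Overall, the cross-section is a single solid region. Total boundary length (outer) = 140.00 mm.

140.00 mm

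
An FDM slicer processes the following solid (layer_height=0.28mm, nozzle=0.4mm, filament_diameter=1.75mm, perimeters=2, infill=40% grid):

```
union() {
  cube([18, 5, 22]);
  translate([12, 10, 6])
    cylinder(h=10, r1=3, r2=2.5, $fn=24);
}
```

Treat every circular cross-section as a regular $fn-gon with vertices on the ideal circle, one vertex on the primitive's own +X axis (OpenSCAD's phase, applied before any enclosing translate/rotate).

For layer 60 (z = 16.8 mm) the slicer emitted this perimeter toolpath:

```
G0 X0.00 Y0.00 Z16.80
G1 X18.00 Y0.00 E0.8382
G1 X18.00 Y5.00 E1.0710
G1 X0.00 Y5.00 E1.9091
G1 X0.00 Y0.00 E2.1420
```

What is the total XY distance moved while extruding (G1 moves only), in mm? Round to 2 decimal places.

46.00 mm

Sum the Euclidean lengths of each G1 segment: total = 46.00 mm.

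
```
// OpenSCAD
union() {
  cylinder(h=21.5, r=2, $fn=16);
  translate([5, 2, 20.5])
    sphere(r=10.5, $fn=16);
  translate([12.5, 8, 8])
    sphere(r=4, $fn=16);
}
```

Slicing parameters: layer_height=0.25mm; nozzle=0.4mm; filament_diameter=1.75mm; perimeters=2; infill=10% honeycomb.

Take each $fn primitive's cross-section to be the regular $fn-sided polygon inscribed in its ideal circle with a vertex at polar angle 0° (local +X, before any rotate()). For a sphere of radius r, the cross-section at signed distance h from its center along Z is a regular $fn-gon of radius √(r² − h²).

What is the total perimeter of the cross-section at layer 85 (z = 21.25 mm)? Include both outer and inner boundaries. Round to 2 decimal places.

At z = 21.25 mm: the cylinder: section is a regular 16-gon, circumradius r=2 (perimeter = 2·16·2.000·sin(180°/16) = 12.49 mm); the r=10.5 sphere at (5, 2) slices to a regular 16-gon of circumradius 10.473 (√(r²−h²) with h=0.75 from center) (perimeter = 2·16·10.473·sin(180°/16) = 65.38 mm); the sphere at (12.5, 8) does not reach this height (|z−center|=13.250 > r=4); Merging all regions: the r=2 cylinder lies entirely inside the r=10.5 sphere at (5, 2), so the union is just the r=10.5 sphere at (5, 2) — boundary = 65.38 mm. Overall, the cross-section is a single solid region. Total boundary length (outer) = 65.38 mm.

65.38 mm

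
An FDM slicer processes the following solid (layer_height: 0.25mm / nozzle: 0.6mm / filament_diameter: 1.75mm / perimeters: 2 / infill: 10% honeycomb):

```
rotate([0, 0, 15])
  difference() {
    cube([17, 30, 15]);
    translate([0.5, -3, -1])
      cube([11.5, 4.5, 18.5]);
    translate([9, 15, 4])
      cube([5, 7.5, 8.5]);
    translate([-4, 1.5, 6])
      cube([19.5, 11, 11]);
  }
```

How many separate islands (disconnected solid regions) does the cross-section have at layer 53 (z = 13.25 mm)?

At z = 13.25 mm: the 17×30 cube contributes its full rectangle; the cube at (0.5, -3) is present — its section is the full 11.5×4.5 rectangle; the cube at (9, 15) does not reach this height (z outside [4, 12.5]); the cube at (-4, 1.5) (footprint 19.5×11) is included at this height; Taking the first minus the rest: starting from the 17×30 cube, the 11.5×4.5 cube at (0.5, -3) partially overlaps it — only the 17.25 mm² overlap (of its 51.75 mm²) is removed, clipping the outline; the 19.5×11 cube at (-4, 1.5) partially overlaps it — only the 170.50 mm² overlap (of its 214.50 mm²) is removed, clipping the outline — 2 connected regions; (rotated 15° about Z; rotation is an isometry so areas/perimeters/island counts are preserved). Overall, the cross-section has 2 separate islands. Island count = 2.

2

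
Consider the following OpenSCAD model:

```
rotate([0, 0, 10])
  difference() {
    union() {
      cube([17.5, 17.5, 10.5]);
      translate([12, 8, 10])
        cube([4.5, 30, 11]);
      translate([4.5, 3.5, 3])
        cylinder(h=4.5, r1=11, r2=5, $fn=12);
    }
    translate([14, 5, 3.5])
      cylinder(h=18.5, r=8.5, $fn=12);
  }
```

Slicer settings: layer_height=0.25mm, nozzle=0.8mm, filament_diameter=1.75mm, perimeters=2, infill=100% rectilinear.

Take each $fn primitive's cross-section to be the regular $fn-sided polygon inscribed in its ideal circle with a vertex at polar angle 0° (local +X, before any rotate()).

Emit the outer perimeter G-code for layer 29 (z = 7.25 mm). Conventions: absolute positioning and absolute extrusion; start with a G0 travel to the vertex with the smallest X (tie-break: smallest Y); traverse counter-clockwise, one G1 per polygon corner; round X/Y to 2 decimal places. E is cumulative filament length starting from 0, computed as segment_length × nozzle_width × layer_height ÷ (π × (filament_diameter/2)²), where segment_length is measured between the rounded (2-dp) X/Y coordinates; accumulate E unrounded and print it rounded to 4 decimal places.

G0 X-3.04 Y17.23 Z7.25
G1 X-1.09 Y6.19 E0.9322
G1 X-1.19 Y6.05 E0.9465
G1 X-1.43 Y3.30 E1.1760
G1 X-0.26 Y0.80 E1.4055
G1 X-0.12 Y0.70 E1.4198
G1 X0.00 Y0.00 E1.4789
G1 X0.70 Y0.12 E1.5380
G1 X2.00 Y-0.78 E1.6694
G1 X4.75 Y-1.02 E1.8990
G1 X7.25 Y0.14 E2.1281
G1 X7.80 Y0.92 E2.2075
G1 X6.41 Y1.89 E2.3484
G1 X4.55 Y5.88 E2.7145
G1 X4.93 Y10.26 E3.0800
G1 X7.46 Y13.87 E3.4466
G1 X11.44 Y15.73 E3.8119
G1 X15.05 Y15.41 E4.1132
G1 X14.20 Y20.27 E4.5235
G1 X-3.04 Y17.23 E5.9791

At z = 7.25 mm: the cube (footprint 17.5×17.5) is included at this height; the cube at (12, 8) does not reach this height (z outside [10, 21]); the cone at (4.5, 3.5) contributes a regular 12-gon of circumradius 5.333 (interpolated between r1=11 and r2=5 at t=0.944); Combining (union): the regions partially overlap (shared area 73.66 mm²), so overlapping operands fuse into one piece — 1 connected region; the cylinder at (14, 5): section is a regular 12-gon, circumradius r=8.5; After the difference (first − rest): starting from the result so far, the r=8.5 cylinder at (14, 5) partially overlaps it — only the 138.94 mm² overlap (of its 216.75 mm²) is removed, clipping the outline — 1 connected region; (rotated 10° about Z; rotation is an isometry so areas/perimeters/island counts are preserved). The outline is a single polygon with 19 vertices. Extrusion per mm of travel: 0.8 × 0.25 / (π × 0.875²) = 0.083150. Accumulating E over each segment gives final E = 5.9791.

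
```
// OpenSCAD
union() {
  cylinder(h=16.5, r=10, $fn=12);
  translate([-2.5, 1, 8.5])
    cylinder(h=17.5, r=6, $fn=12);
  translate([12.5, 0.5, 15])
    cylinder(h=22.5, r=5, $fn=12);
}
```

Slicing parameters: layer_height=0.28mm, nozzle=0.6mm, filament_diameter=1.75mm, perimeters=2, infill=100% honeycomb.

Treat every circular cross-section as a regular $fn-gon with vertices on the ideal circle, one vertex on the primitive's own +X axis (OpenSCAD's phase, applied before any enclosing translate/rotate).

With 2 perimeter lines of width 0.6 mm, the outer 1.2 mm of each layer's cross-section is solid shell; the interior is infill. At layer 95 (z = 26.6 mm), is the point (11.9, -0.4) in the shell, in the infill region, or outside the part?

At z = 26.6 mm: the cylinder is absent (z outside [0, 16.5]); the cylinder at (-2.5, 1) is not intersected at this z (z outside [8.5, 26]); the r=5 cylinder at (12.5, 0.5) contributes a regular 12-gon of circumradius 5; Merging all regions: only the r=5 cylinder at (12.5, 0.5) is present, so the union is just that shape — 1 connected region. Overall, the cross-section is a single solid region. The nearest boundary edge runs (8.17, -2.00)→(10.00, -3.83); distance from the point to it = 3.77 mm. The point is inside the cross-section and 3.77 mm from the nearest boundary — more than the 1.2 mm shell width (2 × 0.6), so it's in the infill interior.

infill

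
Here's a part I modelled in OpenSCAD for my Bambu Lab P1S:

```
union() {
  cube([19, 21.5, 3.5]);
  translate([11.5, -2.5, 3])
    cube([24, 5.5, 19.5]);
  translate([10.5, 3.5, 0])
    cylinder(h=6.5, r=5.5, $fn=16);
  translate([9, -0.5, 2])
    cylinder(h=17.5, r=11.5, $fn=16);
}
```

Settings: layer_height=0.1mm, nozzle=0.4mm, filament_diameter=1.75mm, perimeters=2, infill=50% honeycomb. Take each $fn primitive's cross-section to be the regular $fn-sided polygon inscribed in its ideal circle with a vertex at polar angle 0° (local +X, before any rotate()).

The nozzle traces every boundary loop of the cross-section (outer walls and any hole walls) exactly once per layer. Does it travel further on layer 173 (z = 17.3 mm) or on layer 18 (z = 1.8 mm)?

Layer 173 (z = 17.3): the cube is absent (z outside [0, 3.5]); the cube at (11.5, -2.5) (footprint 24×5.5) is included at this height (perimeter 59.00 mm); the cylinder at (10.5, 3.5) does not reach this height (z outside [0, 6.5]); the cylinder at (9, -0.5): section is a regular 16-gon, circumradius r=11.5 (perimeter = 2·16·11.500·sin(180°/16) = 71.79 mm); Combining (union): the regions partially overlap (shared area 47.88 mm²), so the edge portions inside another operand are dropped and the merged outline is re-measured after clipping — boundary = 102.78 mm. So its perimeter = 102.78 mm. Layer 18 (z = 1.8): the 19×21.5 cube contributes its full rectangle (perimeter 81.00 mm); the cube at (11.5, -2.5) is absent (z outside [3, 22.5]); the cylinder at (10.5, 3.5): section is a regular 16-gon, circumradius r=5.5 (perimeter = 2·16·5.500·sin(180°/16) = 34.34 mm); the cylinder at (9, -0.5) is not intersected at this z (z outside [2, 19.5]); Merging all regions: the regions partially overlap (shared area 81.45 mm²), so the edge portions inside another operand are dropped and the merged outline is re-measured after clipping — boundary = 82.22 mm. So its perimeter = 82.22 mm. Layer 173 is larger (102.78 vs 82.22 mm).

layer 173 (z = 17.3 mm)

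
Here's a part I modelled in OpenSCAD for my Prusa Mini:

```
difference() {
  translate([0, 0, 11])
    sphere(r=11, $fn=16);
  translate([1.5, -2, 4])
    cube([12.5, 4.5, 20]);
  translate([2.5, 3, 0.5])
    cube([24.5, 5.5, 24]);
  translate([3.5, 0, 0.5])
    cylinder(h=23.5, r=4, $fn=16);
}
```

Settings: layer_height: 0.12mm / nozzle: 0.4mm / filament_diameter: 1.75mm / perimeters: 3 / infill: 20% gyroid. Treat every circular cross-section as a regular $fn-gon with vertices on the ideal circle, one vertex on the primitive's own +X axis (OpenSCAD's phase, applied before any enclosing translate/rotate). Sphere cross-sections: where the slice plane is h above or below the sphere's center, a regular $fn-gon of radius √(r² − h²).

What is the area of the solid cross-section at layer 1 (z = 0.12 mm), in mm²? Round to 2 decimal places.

8.04 mm²

At z = 0.12 mm: the r=11 sphere contributes a regular 16-gon of circumradius √(11²−10.88²) = 1.620 (area = (16/2)·1.620²·sin(360°/16) = 8.04 mm²); the cube at (1.5, -2) does not reach this height (z outside [4, 24]); the cube at (2.5, 3) does not reach this height (z outside [0.5, 24.5]); the cylinder at (3.5, 0) is not intersected at this z (z outside [0.5, 24]); Subtracting the remaining from the first: none of the subtracted shapes is present at this height, so the r=11 sphere is unchanged — area = 8.04 mm². Overall, the cross-section is a single solid region. Net area = 8.04 mm².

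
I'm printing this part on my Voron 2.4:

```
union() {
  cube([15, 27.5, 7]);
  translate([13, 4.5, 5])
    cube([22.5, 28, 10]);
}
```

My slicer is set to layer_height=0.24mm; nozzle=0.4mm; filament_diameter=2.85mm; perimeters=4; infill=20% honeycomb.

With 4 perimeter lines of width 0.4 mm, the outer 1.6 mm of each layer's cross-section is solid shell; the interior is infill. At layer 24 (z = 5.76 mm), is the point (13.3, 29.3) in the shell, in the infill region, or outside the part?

shell

At z = 5.76 mm: the cube (footprint 15×27.5) is included at this height; the 22.5×28 cube at (13, 4.5) contributes its full rectangle; Merging all regions: the regions partially overlap (shared area 46.00 mm²), so overlapping operands fuse into one piece — 1 connected region. Overall, the cross-section is a single solid region. The nearest boundary edge runs (13.00, 27.50)→(13.00, 32.50); distance from the point to it = 0.30 mm. The point is inside the cross-section, 0.30 mm from the nearest boundary — within the 1.6 mm shell band (4 × 0.4).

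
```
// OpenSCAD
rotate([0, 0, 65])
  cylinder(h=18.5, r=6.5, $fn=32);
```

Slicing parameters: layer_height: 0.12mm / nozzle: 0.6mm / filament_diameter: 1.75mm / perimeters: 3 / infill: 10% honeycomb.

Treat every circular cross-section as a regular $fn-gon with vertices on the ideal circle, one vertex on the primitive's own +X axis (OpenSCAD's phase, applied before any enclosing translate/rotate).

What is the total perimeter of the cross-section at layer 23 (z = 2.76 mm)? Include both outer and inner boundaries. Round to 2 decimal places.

At z = 2.76 mm: the cylinder: section is a regular 32-gon, circumradius r=6.5 (perimeter = 2·32·6.500·sin(180°/32) = 40.78 mm); (rotated 65° about Z; rotation is an isometry so areas/perimeters/island counts are preserved). Overall, the cross-section is a single solid region. Total boundary length (outer) = 40.78 mm.

40.78 mm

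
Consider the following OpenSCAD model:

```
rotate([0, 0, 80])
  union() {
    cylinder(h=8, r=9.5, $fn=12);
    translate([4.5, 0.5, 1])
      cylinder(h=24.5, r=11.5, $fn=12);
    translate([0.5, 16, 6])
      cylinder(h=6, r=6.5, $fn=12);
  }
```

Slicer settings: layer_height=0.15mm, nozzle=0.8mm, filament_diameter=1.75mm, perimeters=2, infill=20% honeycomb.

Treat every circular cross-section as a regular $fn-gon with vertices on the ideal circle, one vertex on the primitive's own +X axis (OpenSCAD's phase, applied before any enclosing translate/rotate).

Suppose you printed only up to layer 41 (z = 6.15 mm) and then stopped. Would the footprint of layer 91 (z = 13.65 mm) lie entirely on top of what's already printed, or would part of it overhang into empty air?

entirely on top

Compare the two slices. At z = 6.15: the r=9.5 cylinder contributes a regular 12-gon of circumradius 9.5 (area = (12/2)·9.500²·sin(360°/12) = 270.75 mm²); the cylinder at (4.5, 0.5): section is a regular 12-gon, circumradius r=11.5 (area = (12/2)·11.500²·sin(360°/12) = 396.75 mm²); the r=6.5 cylinder at (0.5, 16) contributes a regular 12-gon of circumradius 6.5 (area = (12/2)·6.500²·sin(360°/12) = 126.75 mm²); Merging all regions: the regions partially overlap — summed areas 794.25 mm² minus the doubly-counted overlap 240.07 mm² gives 554.18 mm² — area = 554.18 mm²; (whole slice rotated 80° about Z — lengths, areas and connectivity unchanged). At z = 13.65: the cylinder does not reach this height (z outside [0, 8]); the r=11.5 cylinder at (4.5, 0.5) contributes a regular 12-gon of circumradius 11.5 (area = (12/2)·11.500²·sin(360°/12) = 396.75 mm²); the cylinder at (0.5, 16) is not intersected at this z (z outside [6, 12]); Combining (union): only the r=11.5 cylinder at (4.5, 0.5) is present, so the union is just that shape — area = 396.75 mm²; (whole slice rotated 80° about Z — lengths, areas and connectivity unchanged). Checking containment: the cross-section at z = 13.65 is a subset of the cross-section at z = 6.15.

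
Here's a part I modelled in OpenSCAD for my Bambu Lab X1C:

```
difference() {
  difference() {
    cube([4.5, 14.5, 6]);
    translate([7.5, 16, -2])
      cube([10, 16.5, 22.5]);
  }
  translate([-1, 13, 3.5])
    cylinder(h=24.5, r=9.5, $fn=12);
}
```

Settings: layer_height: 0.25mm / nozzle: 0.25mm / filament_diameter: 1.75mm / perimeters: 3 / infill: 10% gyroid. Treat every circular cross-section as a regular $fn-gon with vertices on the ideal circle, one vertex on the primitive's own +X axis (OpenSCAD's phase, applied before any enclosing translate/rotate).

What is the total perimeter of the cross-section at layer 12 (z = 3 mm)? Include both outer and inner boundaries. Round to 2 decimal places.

At z = 3 mm: the cube is present — its section is the full 4.5×14.5 rectangle (perimeter 38.00 mm); the 10×16.5 cube at (7.5, 16) contributes its full rectangle (perimeter 53.00 mm); After the difference (first − rest): starting from the 4.5×14.5 cube, the 10×16.5 cube at (7.5, 16) misses the remaining region (no effect) — boundary = 38.00 mm; the cylinder at (-1, 13) is not intersected at this z (z outside [3.5, 28]); Subtracting the remaining from the first: none of the subtracted shapes is present at this height, so the result so far is unchanged — boundary = 38.00 mm. Overall, the cross-section is a single solid region. Total boundary length (outer) = 38.00 mm.

38.00 mm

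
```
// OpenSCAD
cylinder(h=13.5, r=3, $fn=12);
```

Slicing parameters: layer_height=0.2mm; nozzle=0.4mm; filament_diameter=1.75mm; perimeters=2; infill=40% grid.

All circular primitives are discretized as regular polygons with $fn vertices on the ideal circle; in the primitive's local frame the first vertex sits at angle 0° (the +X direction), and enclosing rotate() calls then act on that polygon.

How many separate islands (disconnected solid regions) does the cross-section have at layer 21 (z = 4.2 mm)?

At z = 4.2 mm: the r=3 cylinder gives a regular 12-gon of circumradius 3 (constant along its height). Overall, the cross-section is a single solid region. Island count = 1.

1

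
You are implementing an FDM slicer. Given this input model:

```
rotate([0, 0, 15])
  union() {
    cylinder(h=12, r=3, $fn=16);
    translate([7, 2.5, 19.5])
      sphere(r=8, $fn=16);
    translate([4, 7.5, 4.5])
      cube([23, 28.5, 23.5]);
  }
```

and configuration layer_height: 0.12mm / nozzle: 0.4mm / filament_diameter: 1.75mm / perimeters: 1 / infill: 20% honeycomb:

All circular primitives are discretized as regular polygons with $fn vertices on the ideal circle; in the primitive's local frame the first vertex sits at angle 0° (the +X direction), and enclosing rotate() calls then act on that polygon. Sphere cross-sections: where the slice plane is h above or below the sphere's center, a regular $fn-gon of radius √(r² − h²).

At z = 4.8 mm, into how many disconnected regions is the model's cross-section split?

2

At z = 4.8 mm: the r=3 cylinder gives a regular 16-gon of circumradius 3 (constant along its height); the sphere at (7, 2.5) is not intersected at this z (|z−center|=14.700 > r=8); the 23×28.5 cube at (4, 7.5) contributes its full rectangle; Taking the union: the 2 present regions are separate (no shared area or edge), so areas and boundary lengths simply add and each stays a separate island — 2 connected regions; (whole slice rotated 15° about Z — lengths, areas and connectivity unchanged). The result has 2 disconnected regions.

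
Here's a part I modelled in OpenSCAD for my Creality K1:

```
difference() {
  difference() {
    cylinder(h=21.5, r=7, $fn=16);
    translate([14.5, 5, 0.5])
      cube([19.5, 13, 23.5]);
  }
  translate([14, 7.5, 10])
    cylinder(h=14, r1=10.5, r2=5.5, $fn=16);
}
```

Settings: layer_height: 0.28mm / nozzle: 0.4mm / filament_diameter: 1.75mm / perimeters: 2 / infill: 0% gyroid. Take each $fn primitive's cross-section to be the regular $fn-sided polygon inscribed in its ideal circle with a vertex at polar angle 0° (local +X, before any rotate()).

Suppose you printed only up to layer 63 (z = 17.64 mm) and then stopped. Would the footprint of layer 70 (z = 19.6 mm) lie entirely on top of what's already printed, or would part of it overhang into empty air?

entirely on top

Compare the two slices. At z = 17.64: the r=7 cylinder contributes a regular 16-gon of circumradius 7 (area = (16/2)·7.000²·sin(360°/16) = 150.01 mm²); the cube at (14.5, 5) (footprint 19.5×13) is included at this height (area 253.50 mm²); After the difference (first − rest): starting from the r=7 cylinder (150.01 mm²), the 19.5×13 cube at (14.5, 5) misses the remaining region (no effect) — area = 150.01 mm²; the cone at (14, 7.5): at t=0.546 of its height the radius interpolates to r₁+(r₂−r₁)t = 7.771, giving a regular 16-gon of that circumradius (area = (16/2)·7.771²·sin(360°/16) = 184.90 mm²); After the difference (first − rest): starting from that combined region (150.01 mm²), the cone at (14, 7.5) misses the remaining region (no effect) — area = 150.01 mm². At z = 19.6: the r=7 cylinder contributes a regular 16-gon of circumradius 7 (area = (16/2)·7.000²·sin(360°/16) = 150.01 mm²); the cube at (14.5, 5) is present — its section is the full 19.5×13 rectangle (area 253.50 mm²); After the difference (first − rest): starting from the r=7 cylinder (150.01 mm²), the 19.5×13 cube at (14.5, 5) misses the remaining region (no effect) — area = 150.01 mm²; the cone at (14, 7.5) contributes a regular 16-gon of circumradius 7.071 (interpolated between r1=10.5 and r2=5.5 at t=0.686) (area = (16/2)·7.071²·sin(360°/16) = 153.09 mm²); After the difference (first − rest): starting from the result so far (150.01 mm²), the cone at (14, 7.5) misses the remaining region (no effect) — area = 150.01 mm². Checking containment: the cross-section at z = 19.6 is a subset of the cross-section at z = 17.64.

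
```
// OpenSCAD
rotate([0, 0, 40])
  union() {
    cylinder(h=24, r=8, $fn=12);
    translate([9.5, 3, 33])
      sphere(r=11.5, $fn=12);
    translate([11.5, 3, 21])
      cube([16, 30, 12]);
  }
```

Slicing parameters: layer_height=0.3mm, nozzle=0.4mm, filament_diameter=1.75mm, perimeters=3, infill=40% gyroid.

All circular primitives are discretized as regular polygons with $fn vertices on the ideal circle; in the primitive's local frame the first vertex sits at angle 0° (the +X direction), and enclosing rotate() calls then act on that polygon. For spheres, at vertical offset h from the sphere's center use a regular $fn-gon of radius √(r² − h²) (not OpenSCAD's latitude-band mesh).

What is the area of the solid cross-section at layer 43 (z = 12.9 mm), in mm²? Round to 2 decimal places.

At z = 12.9 mm: the r=8 cylinder gives a regular 12-gon of circumradius 8 (constant along its height) (area = (12/2)·8.000²·sin(360°/12) = 192.00 mm²); the sphere at (9.5, 3) is absent (|z−center|=20.100 > r=11.5); the cube at (11.5, 3) does not reach this height (z outside [21, 33]); Merging all regions: only the r=8 cylinder is present, so the union is just that shape — area = 192.00 mm²; (rotated 40° about Z; rotation is an isometry so areas/perimeters/island counts are preserved). Overall, the cross-section is a single solid region. Net area = 192.00 mm².

192.00 mm²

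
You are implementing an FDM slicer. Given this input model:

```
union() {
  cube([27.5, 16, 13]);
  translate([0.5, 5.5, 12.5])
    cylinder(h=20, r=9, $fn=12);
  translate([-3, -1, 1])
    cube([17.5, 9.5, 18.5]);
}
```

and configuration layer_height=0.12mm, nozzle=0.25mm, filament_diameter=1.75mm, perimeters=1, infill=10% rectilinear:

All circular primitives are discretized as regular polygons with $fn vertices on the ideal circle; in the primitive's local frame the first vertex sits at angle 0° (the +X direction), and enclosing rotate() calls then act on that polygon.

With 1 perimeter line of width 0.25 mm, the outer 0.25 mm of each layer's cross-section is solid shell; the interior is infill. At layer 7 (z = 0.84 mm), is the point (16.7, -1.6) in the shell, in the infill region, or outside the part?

At z = 0.84 mm: the cube is present — its section is the full 27.5×16 rectangle; the cylinder at (0.5, 5.5) does not reach this height (z outside [12.5, 32.5]); the cube at (-3, -1) is not intersected at this z (z outside [1, 19.5]); Merging all regions: only the 27.5×16 cube is present, so the union is just that shape — 1 connected region. Overall, the cross-section is a single solid region. The nearest boundary edge runs (0.00, 0.00)→(27.50, 0.00); distance from the point to it = 1.60 mm. The point is not inside any of the regions above, so it lies outside the cross-section (1.60 mm from the nearest boundary).

outside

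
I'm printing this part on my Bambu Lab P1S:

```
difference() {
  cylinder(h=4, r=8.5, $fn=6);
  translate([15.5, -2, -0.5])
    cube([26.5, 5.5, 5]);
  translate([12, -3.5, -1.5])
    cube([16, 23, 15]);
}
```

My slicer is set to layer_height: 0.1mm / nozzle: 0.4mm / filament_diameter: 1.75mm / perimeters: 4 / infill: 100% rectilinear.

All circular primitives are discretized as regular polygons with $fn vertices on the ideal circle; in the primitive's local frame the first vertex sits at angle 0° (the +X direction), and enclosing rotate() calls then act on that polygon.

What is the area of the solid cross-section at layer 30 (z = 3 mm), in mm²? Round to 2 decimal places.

At z = 3 mm: the r=8.5 cylinder gives a regular 6-gon of circumradius 8.5 (constant along its height) (area = (6/2)·8.500²·sin(360°/6) = 187.71 mm²); the cube at (15.5, -2) (footprint 26.5×5.5) is included at this height (area 145.75 mm²); the cube at (12, -3.5) is present — its section is the full 16×23 rectangle (area 368.00 mm²); Taking the first minus the rest: starting from the r=8.5 cylinder (187.71 mm²), the 26.5×5.5 cube at (15.5, -2) misses the remaining region (no effect); the 16×23 cube at (12, -3.5) misses the remaining region (no effect) — area = 187.71 mm². Overall, the cross-section is a single solid region. Net area = 187.71 mm².

187.71 mm²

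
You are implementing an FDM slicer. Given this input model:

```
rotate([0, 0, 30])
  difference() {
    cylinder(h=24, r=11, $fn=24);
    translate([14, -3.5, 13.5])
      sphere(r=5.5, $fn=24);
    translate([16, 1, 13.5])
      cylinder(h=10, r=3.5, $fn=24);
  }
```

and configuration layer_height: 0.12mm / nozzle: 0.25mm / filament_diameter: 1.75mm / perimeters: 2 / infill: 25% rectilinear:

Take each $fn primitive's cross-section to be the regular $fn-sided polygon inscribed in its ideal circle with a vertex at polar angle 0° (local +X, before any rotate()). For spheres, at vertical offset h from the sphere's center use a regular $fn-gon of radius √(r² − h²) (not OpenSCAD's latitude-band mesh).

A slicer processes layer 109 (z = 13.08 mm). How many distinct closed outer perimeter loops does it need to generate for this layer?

1

At z = 13.08 mm: the cylinder: section is a regular 24-gon, circumradius r=11; the r=5.5 sphere at (14, -3.5) slices to a regular 24-gon of circumradius 5.484 (√(r²−h²) with h=0.42 from center); the cylinder at (16, 1) is not intersected at this z (z outside [13.5, 23.5]); Taking the first minus the rest: starting from the r=11 cylinder, the r=5.5 sphere at (14, -3.5) partially overlaps it — only the 9.61 mm² overlap (of its 93.40 mm²) is removed, clipping the outline — 1 connected region; (rotated 30° about Z; rotation is an isometry so areas/perimeters/island counts are preserved). The result has 1 disconnected region.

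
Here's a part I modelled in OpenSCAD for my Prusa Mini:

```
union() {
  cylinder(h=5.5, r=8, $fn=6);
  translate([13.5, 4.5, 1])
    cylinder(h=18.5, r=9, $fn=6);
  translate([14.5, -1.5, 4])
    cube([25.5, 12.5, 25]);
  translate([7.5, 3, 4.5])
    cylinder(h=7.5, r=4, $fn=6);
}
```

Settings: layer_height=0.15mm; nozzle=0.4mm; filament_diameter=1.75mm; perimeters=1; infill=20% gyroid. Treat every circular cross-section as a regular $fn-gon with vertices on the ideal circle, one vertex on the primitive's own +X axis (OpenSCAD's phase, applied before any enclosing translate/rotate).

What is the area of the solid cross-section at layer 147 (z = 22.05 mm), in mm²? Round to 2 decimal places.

At z = 22.05 mm: the cylinder is not intersected at this z (z outside [0, 5.5]); the cylinder at (13.5, 4.5) does not reach this height (z outside [1, 19.5]); the 25.5×12.5 cube at (14.5, -1.5) contributes its full rectangle (area 318.75 mm²); the cylinder at (7.5, 3) does not reach this height (z outside [4.5, 12]); Merging all regions: only the 25.5×12.5 cube at (14.5, -1.5) is present, so the union is just that shape — area = 318.75 mm². Overall, the cross-section is a single solid region. Net area = 318.75 mm².

318.75 mm²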